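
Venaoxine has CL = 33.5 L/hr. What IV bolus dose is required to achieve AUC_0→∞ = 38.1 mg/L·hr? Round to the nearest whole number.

Dose_iv = CL × AUC_0→∞
     = 33.5 × 38.1 = 1276.35 mg

Dose = 1276 mg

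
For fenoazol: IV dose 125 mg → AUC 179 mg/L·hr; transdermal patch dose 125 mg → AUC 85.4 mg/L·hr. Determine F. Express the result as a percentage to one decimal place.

F = 47.7%

F = (AUC_ev / D_ev) / (AUC_iv / D_iv)
  = (85.4/125) / (179/125)
  = 0.6832 / 1.432 = 0.4771
  = 47.71%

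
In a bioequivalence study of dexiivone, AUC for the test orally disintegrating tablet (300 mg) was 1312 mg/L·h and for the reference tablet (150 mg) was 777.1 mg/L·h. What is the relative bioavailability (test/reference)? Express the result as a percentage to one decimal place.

F_rel = (AUC_test/D_test) / (AUC_ref/D_ref)
      = (1312/300) / (777.1/150)
      = 4.37333 / 5.18067 = 0.8442 = 84.42%

F_rel = 84.4%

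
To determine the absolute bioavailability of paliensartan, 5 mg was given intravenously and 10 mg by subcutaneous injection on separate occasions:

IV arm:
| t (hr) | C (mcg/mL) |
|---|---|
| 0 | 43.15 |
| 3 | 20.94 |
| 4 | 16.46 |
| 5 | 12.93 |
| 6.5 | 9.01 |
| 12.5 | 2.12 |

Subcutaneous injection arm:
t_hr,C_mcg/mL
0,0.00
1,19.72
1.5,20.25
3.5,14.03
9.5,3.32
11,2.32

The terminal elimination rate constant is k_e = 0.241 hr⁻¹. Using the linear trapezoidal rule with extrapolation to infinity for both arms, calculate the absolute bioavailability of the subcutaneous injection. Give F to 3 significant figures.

F = 0.319

Trapezoidal AUC_0→12.5 (IV):
  [0→3]: (43.15+20.94)/2 × 3 = 96.135
  [3→4]: (20.94+16.46)/2 × 1 = 18.7
  [4→5]: (16.46+12.93)/2 × 1 = 14.695
  [5→6.5]: (12.93+9.01)/2 × 1.5 = 16.455
  [6.5→12.5]: (9.01+2.12)/2 × 6 = 33.39
  Sum = 179.375 mcg/mL·hr
IV tail: 2.12/0.241 = 8.797; AUC_iv,0→∞ = 179.375 + 8.797 = 188.172 mcg/mL·hr
Trapezoidal AUC_0→11 (subcutaneous injection):
  [0→1]: (0.00+19.72)/2 × 1 = 9.86
  [1→1.5]: (19.72+20.25)/2 × 0.5 = 9.9925
  [1.5→3.5]: (20.25+14.03)/2 × 2 = 34.28
  [3.5→9.5]: (14.03+3.32)/2 × 6 = 52.05
  [9.5→11]: (3.32+2.32)/2 × 1.5 = 4.23
  Sum = 110.4125 mcg/mL·hr
subcutaneous injection tail: 2.32/0.241 = 9.627; AUC_ev,0→∞ = 110.4125 + 9.627 = 120.0395 mcg/mL·hr
F = (AUC_ev/D_ev)/(AUC_iv/D_iv) = (120.0395/10)/(188.172/5) = 12.00395/37.6344 = 0.3190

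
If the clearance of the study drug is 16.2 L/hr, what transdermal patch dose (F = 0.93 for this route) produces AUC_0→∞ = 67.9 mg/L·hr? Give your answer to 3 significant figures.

Dose = CL × AUC_0→∞ / F
     = 16.2 × 67.9 / 0.93 = 1182.77 mg

Dose = 1180 mg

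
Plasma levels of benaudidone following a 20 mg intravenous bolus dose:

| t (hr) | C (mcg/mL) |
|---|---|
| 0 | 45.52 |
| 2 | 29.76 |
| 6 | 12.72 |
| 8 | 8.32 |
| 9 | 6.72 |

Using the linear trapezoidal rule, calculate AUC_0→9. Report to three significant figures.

AUC = 189 mcg/mL·hr

Trapezoidal AUC_0→9:
  [0→2]: (45.52+29.76)/2 × 2 = 75.28
  [2→6]: (29.76+12.72)/2 × 4 = 84.96
  [6→8]: (12.72+8.32)/2 × 2 = 21.04
  [8→9]: (8.32+6.72)/2 × 1 = 7.52
  Sum = 188.8 mcg/mL·hr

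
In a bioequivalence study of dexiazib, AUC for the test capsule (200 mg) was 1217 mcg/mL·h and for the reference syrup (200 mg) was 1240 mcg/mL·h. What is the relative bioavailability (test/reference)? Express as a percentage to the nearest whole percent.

F_rel = 98%

F_rel = (AUC_test/D_test) / (AUC_ref/D_ref)
      = (1217/200) / (1240/200)
      = 6.085 / 6.2 = 0.9815 = 98.15%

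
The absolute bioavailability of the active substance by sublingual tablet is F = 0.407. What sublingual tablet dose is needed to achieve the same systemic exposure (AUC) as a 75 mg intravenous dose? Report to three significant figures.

For equal systemic exposure: F × D_ev = D_iv
D_ev = D_iv / F = 75 / 0.407 = 184.275 mg

D_sublingual = 184 mg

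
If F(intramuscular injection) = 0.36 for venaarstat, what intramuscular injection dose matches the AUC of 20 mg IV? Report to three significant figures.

For equal systemic exposure: F × D_ev = D_iv
D_ev = D_iv / F = 20 / 0.36 = 55.5556 mg

D_intramuscular = 55.6 mg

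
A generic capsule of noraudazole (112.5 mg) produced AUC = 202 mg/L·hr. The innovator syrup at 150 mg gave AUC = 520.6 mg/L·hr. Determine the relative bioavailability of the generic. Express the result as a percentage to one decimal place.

F_rel = 51.7%

F_rel = (AUC_test/D_test) / (AUC_ref/D_ref)
      = (202/112.5) / (520.6/150)
      = 1.79556 / 3.47067 = 0.5174 = 51.74%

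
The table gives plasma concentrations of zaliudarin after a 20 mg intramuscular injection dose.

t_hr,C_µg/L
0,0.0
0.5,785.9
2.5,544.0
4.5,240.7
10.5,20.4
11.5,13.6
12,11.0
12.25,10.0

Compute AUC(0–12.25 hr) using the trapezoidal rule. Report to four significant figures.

Trapezoidal AUC_0→12.25:
  [0→0.5]: (0.0+785.9)/2 × 0.5 = 196.475
  [0.5→2.5]: (785.9+544.0)/2 × 2 = 1329.9
  [2.5→4.5]: (544.0+240.7)/2 × 2 = 784.7
  [4.5→10.5]: (240.7+20.4)/2 × 6 = 783.3
  [10.5→11.5]: (20.4+13.6)/2 × 1 = 17.0
  [11.5→12]: (13.6+11.0)/2 × 0.5 = 6.15
  [12→12.25]: (11.0+10.0)/2 × 0.25 = 2.625
  Sum = 3120.15 µg/L·hr

AUC = 3120 µg/L·hr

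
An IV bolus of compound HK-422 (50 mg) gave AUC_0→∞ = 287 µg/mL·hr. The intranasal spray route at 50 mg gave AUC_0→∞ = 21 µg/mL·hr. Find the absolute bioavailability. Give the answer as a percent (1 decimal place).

F = 7.3%

F = (AUC_ev / D_ev) / (AUC_iv / D_iv)
  = (21/50) / (287/50)
  = 0.42 / 5.74 = 0.0732
  = 7.32%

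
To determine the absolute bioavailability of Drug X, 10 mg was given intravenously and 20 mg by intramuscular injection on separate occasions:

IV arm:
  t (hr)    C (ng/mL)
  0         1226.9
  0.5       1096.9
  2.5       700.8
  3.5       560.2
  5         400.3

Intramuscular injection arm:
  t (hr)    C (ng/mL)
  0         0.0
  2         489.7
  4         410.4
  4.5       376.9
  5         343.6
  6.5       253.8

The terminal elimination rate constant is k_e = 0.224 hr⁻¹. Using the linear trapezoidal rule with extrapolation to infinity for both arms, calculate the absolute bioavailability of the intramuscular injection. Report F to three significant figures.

Trapezoidal AUC_0→5 (IV):
  [0→0.5]: (1226.9+1096.9)/2 × 0.5 = 580.95
  [0.5→2.5]: (1096.9+700.8)/2 × 2 = 1797.7
  [2.5→3.5]: (700.8+560.2)/2 × 1 = 630.5
  [3.5→5]: (560.2+400.3)/2 × 1.5 = 720.375
  Sum = 3729.525 ng/mL·hr
IV tail: 400.3/0.224 = 1787.054; AUC_iv,0→∞ = 3729.525 + 1787.054 = 5516.579 ng/mL·hr
Trapezoidal AUC_0→6.5 (intramuscular injection):
  [0→2]: (0.0+489.7)/2 × 2 = 489.7
  [2→4]: (489.7+410.4)/2 × 2 = 900.1
  [4→4.5]: (410.4+376.9)/2 × 0.5 = 196.825
  [4.5→5]: (376.9+343.6)/2 × 0.5 = 180.125
  [5→6.5]: (343.6+253.8)/2 × 1.5 = 448.05
  Sum = 2214.8 ng/mL·hr
intramuscular injection tail: 253.8/0.224 = 1133.036; AUC_ev,0→∞ = 2214.8 + 1133.036 = 3347.836 ng/mL·hr
F = (AUC_ev/D_ev)/(AUC_iv/D_iv) = (3347.836/20)/(5516.579/10) = 167.3918/551.6579 = 0.3034

F = 0.303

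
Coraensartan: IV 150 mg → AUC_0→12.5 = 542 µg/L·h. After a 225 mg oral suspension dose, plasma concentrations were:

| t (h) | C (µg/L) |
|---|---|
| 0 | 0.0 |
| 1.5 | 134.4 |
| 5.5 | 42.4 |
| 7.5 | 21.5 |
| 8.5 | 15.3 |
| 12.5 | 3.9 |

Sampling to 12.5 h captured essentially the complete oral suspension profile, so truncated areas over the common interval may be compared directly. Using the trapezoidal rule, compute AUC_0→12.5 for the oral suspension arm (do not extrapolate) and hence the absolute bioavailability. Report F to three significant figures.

Trapezoidal AUC_0→12.5 (oral suspension):
  [0→1.5]: (0.0+134.4)/2 × 1.5 = 100.8
  [1.5→5.5]: (134.4+42.4)/2 × 4 = 353.6
  [5.5→7.5]: (42.4+21.5)/2 × 2 = 63.9
  [7.5→8.5]: (21.5+15.3)/2 × 1 = 18.4
  [8.5→12.5]: (15.3+3.9)/2 × 4 = 38.4
  Sum = 575.1 µg/L·h
F = (AUC_ev/D_ev)/(AUC_iv/D_iv) = (575.1/225)/(542/150) = 2.556/3.61333 = 0.7074

F = 0.707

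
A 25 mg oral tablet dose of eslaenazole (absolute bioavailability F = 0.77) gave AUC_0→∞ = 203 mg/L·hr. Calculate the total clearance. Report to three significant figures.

CL = 0.0948 L/hr

CL = F × Dose / AUC_0→∞
   = 0.77 × 25 / 203 = 0.0948276 L/hr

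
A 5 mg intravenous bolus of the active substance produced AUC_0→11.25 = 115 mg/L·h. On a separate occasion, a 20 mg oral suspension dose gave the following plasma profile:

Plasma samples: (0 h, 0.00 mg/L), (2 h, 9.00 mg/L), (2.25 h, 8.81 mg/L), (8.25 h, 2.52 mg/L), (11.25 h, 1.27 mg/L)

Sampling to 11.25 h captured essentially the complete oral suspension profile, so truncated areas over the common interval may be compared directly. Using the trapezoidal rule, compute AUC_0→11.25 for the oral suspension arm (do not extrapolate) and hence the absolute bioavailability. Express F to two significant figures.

Trapezoidal AUC_0→11.25 (oral suspension):
  [0→2]: (0.00+9.00)/2 × 2 = 9.0
  [2→2.25]: (9.00+8.81)/2 × 0.25 = 2.22625
  [2.25→8.25]: (8.81+2.52)/2 × 6 = 33.99
  [8.25→11.25]: (2.52+1.27)/2 × 3 = 5.685
  Sum = 50.90125 mg/L·h
F = (AUC_ev/D_ev)/(AUC_iv/D_iv) = (50.90125/20)/(115/5) = 2.5450625/23 = 0.1107

F = 0.11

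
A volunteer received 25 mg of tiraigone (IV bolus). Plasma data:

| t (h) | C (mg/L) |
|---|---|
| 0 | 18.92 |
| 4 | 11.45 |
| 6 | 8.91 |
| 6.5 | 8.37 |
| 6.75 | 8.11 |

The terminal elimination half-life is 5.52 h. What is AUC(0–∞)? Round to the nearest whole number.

AUC = 152 mg/L·h

Trapezoidal AUC_0→6.75:
  [0→4]: (18.92+11.45)/2 × 4 = 60.74
  [4→6]: (11.45+8.91)/2 × 2 = 20.36
  [6→6.5]: (8.91+8.37)/2 × 0.5 = 4.32
  [6.5→6.75]: (8.37+8.11)/2 × 0.25 = 2.06
  Sum = 87.48 mg/L·h
k_e = ln2 / t½ = 0.693147 / 5.52 = 0.1256 h^-1
Extrapolated tail: C_last / k_e = 8.11 / 0.1256 = 64.570
AUC_0→∞ = 87.48 + 64.570 = 152.05 mg/L·h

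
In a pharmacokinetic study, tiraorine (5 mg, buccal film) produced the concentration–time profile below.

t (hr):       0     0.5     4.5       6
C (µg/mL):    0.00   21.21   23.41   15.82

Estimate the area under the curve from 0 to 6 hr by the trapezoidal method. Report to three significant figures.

AUC = 124 µg/mL·hr

Trapezoidal AUC_0→6:
  [0→0.5]: (0.00+21.21)/2 × 0.5 = 5.3025
  [0.5→4.5]: (21.21+23.41)/2 × 4 = 89.24
  [4.5→6]: (23.41+15.82)/2 × 1.5 = 29.4225
  Sum = 123.965 µg/mL·hr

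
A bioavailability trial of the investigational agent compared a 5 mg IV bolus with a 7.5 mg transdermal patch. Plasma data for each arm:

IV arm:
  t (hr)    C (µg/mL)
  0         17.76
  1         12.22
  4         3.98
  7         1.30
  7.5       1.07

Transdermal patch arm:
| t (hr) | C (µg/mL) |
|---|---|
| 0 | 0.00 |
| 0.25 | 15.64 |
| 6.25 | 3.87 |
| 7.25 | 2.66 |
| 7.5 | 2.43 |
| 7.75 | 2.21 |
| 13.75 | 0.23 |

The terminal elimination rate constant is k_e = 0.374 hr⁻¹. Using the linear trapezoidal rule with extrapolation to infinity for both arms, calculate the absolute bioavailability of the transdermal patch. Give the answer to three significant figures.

Trapezoidal AUC_0→7.5 (IV):
  [0→1]: (17.76+12.22)/2 × 1 = 14.99
  [1→4]: (12.22+3.98)/2 × 3 = 24.3
  [4→7]: (3.98+1.30)/2 × 3 = 7.92
  [7→7.5]: (1.30+1.07)/2 × 0.5 = 0.5925
  Sum = 47.8025 µg/mL·hr
IV tail: 1.07/0.374 = 2.861; AUC_iv,0→∞ = 47.8025 + 2.861 = 50.6635 µg/mL·hr
Trapezoidal AUC_0→13.75 (transdermal patch):
  [0→0.25]: (0.00+15.64)/2 × 0.25 = 1.955
  [0.25→6.25]: (15.64+3.87)/2 × 6 = 58.53
  [6.25→7.25]: (3.87+2.66)/2 × 1 = 3.265
  [7.25→7.5]: (2.66+2.43)/2 × 0.25 = 0.63625
  [7.5→7.75]: (2.43+2.21)/2 × 0.25 = 0.58
  [7.75→13.75]: (2.21+0.23)/2 × 6 = 7.32
  Sum = 72.28625 µg/mL·hr
transdermal patch tail: 0.23/0.374 = 0.615; AUC_ev,0→∞ = 72.28625 + 0.615 = 72.90125 µg/mL·hr
F = (AUC_ev/D_ev)/(AUC_iv/D_iv) = (72.90125/7.5)/(50.6635/5) = 9.72017/10.1327 = 0.9593

F = 0.959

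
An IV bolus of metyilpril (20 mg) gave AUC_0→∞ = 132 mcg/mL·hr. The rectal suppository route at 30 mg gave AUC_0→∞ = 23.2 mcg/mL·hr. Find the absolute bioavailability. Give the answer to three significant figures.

F = (AUC_ev / D_ev) / (AUC_iv / D_iv)
  = (23.2/30) / (132/20)
  = 0.773333 / 6.6 = 0.1172

F = 0.117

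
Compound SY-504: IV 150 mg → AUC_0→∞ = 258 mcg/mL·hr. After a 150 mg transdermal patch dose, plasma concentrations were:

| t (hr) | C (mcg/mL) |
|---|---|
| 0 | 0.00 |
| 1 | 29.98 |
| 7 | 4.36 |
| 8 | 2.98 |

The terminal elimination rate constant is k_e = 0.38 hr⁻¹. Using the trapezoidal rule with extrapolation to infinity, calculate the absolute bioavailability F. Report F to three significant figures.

F = 0.502

Trapezoidal AUC_0→8 (transdermal patch):
  [0→1]: (0.00+29.98)/2 × 1 = 14.99
  [1→7]: (29.98+4.36)/2 × 6 = 103.02
  [7→8]: (4.36+2.98)/2 × 1 = 3.67
  Sum = 121.68 mcg/mL·hr
Tail: C_last/k_e = 2.98/0.38 = 7.842
AUC_0→∞ (transdermal patch) = 121.68 + 7.842 = 129.522 mcg/mL·hr
F = (AUC_ev/D_ev)/(AUC_iv/D_iv) = (129.522/150)/(258/150) = 0.86348/1.72 = 0.5020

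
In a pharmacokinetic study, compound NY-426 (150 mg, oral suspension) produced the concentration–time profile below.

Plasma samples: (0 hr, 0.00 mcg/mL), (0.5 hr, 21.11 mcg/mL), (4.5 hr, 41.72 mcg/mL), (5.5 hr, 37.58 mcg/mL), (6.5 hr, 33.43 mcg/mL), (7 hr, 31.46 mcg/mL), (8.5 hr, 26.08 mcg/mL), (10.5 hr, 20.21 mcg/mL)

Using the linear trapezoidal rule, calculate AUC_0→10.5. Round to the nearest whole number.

Trapezoidal AUC_0→10.5:
  [0→0.5]: (0.00+21.11)/2 × 0.5 = 5.2775
  [0.5→4.5]: (21.11+41.72)/2 × 4 = 125.66
  [4.5→5.5]: (41.72+37.58)/2 × 1 = 39.65
  [5.5→6.5]: (37.58+33.43)/2 × 1 = 35.505
  [6.5→7]: (33.43+31.46)/2 × 0.5 = 16.2225
  [7→8.5]: (31.46+26.08)/2 × 1.5 = 43.155
  [8.5→10.5]: (26.08+20.21)/2 × 2 = 46.29
  Sum = 311.76 mcg/mL·hr

AUC = 312 mcg/mL·hr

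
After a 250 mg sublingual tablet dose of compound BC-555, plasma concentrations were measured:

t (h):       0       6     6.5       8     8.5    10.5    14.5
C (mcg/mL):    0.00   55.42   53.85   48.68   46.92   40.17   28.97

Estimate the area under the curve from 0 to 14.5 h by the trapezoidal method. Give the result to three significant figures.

Trapezoidal AUC_0→14.5:
  [0→6]: (0.00+55.42)/2 × 6 = 166.26
  [6→6.5]: (55.42+53.85)/2 × 0.5 = 27.3175
  [6.5→8]: (53.85+48.68)/2 × 1.5 = 76.8975
  [8→8.5]: (48.68+46.92)/2 × 0.5 = 23.9
  [8.5→10.5]: (46.92+40.17)/2 × 2 = 87.09
  [10.5→14.5]: (40.17+28.97)/2 × 4 = 138.28
  Sum = 519.745 mcg/mL·h

AUC = 520 mcg/mL·h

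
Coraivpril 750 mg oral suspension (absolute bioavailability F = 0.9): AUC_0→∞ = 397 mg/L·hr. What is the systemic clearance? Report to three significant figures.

CL = 1.70 L/hr

CL = F × Dose / AUC_0→∞
   = 0.9 × 750 / 397 = 1.70025 L/hr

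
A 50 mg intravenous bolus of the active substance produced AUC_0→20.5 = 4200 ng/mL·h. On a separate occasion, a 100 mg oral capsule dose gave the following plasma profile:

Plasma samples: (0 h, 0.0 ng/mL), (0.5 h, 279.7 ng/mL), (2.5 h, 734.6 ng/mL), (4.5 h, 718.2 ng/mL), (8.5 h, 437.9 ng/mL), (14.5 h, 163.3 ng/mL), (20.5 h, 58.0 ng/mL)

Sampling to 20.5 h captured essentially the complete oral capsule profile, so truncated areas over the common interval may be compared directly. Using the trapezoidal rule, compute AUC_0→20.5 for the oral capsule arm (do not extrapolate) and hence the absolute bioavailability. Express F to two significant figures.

F = 0.87

Trapezoidal AUC_0→20.5 (oral capsule):
  [0→0.5]: (0.0+279.7)/2 × 0.5 = 69.925
  [0.5→2.5]: (279.7+734.6)/2 × 2 = 1014.3
  [2.5→4.5]: (734.6+718.2)/2 × 2 = 1452.8
  [4.5→8.5]: (718.2+437.9)/2 × 4 = 2312.2
  [8.5→14.5]: (437.9+163.3)/2 × 6 = 1803.6
  [14.5→20.5]: (163.3+58.0)/2 × 6 = 663.9
  Sum = 7316.725 ng/mL·h
F = (AUC_ev/D_ev)/(AUC_iv/D_iv) = (7316.725/100)/(4200/50) = 73.16725/84 = 0.8710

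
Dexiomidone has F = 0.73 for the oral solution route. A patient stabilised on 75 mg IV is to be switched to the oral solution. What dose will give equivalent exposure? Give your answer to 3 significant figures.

D_oral = 103 mg

For equal systemic exposure: F × D_ev = D_iv
D_ev = D_iv / F = 75 / 0.73 = 102.74 mg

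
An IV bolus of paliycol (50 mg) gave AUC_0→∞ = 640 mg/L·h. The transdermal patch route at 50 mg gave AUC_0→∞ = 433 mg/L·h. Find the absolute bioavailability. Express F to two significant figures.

F = 0.68

F = (AUC_ev / D_ev) / (AUC_iv / D_iv)
  = (433/50) / (640/50)
  = 8.66 / 12.8 = 0.6766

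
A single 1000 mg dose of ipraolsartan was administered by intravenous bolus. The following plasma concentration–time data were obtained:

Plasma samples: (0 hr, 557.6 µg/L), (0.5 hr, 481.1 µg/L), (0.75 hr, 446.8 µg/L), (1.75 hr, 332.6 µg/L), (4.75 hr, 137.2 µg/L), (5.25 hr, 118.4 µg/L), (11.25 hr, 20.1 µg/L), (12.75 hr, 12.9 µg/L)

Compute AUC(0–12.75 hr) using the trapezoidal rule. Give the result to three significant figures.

Trapezoidal AUC_0→12.75:
  [0→0.5]: (557.6+481.1)/2 × 0.5 = 259.675
  [0.5→0.75]: (481.1+446.8)/2 × 0.25 = 115.9875
  [0.75→1.75]: (446.8+332.6)/2 × 1 = 389.7
  [1.75→4.75]: (332.6+137.2)/2 × 3 = 704.7
  [4.75→5.25]: (137.2+118.4)/2 × 0.5 = 63.9
  [5.25→11.25]: (118.4+20.1)/2 × 6 = 415.5
  [11.25→12.75]: (20.1+12.9)/2 × 1.5 = 24.75
  Sum = 1974.2125 µg/L·hr

AUC = 1970 µg/L·hr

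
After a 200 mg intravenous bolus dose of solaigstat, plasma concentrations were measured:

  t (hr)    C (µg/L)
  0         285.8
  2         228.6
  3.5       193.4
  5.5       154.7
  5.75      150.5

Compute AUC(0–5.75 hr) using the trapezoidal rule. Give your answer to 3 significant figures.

Trapezoidal AUC_0→5.75:
  [0→2]: (285.8+228.6)/2 × 2 = 514.4
  [2→3.5]: (228.6+193.4)/2 × 1.5 = 316.5
  [3.5→5.5]: (193.4+154.7)/2 × 2 = 348.1
  [5.5→5.75]: (154.7+150.5)/2 × 0.25 = 38.15
  Sum = 1217.15 µg/L·hr

AUC = 1220 µg/L·hr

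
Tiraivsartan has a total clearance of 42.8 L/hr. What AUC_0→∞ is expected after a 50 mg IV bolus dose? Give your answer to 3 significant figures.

AUC_0→∞ = Dose_iv / CL
        = 50 / 42.8 = 1.16822 mg/L·hr

AUC = 1.17 mg/L·hr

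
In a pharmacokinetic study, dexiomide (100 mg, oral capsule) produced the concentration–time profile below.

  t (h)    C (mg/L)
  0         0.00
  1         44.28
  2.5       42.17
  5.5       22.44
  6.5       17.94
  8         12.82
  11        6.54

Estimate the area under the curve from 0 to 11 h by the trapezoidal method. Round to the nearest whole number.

AUC = 256 mg/L·h

Trapezoidal AUC_0→11:
  [0→1]: (0.00+44.28)/2 × 1 = 22.14
  [1→2.5]: (44.28+42.17)/2 × 1.5 = 64.8375
  [2.5→5.5]: (42.17+22.44)/2 × 3 = 96.915
  [5.5→6.5]: (22.44+17.94)/2 × 1 = 20.19
  [6.5→8]: (17.94+12.82)/2 × 1.5 = 23.07
  [8→11]: (12.82+6.54)/2 × 3 = 29.04
  Sum = 256.1925 mg/L·h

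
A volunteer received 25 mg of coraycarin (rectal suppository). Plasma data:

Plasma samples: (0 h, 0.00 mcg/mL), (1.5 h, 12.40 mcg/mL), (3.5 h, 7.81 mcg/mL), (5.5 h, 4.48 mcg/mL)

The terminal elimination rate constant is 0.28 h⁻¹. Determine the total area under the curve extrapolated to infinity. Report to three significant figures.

Trapezoidal AUC_0→5.5:
  [0→1.5]: (0.00+12.40)/2 × 1.5 = 9.3
  [1.5→3.5]: (12.40+7.81)/2 × 2 = 20.21
  [3.5→5.5]: (7.81+4.48)/2 × 2 = 12.29
  Sum = 41.8 mcg/mL·h
Extrapolated tail: C_last / k_e = 4.48 / 0.28 = 16.000
AUC_0→∞ = 41.8 + 16.000 = 57.8 mcg/mL·h

AUC = 57.8 mcg/mL·h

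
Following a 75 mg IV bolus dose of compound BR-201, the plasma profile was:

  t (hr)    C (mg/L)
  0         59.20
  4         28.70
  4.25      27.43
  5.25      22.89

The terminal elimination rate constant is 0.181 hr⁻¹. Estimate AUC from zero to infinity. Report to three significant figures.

Trapezoidal AUC_0→5.25:
  [0→4]: (59.20+28.70)/2 × 4 = 175.8
  [4→4.25]: (28.70+27.43)/2 × 0.25 = 7.01625
  [4.25→5.25]: (27.43+22.89)/2 × 1 = 25.16
  Sum = 207.97625 mg/L·hr
Extrapolated tail: C_last / k_e = 22.89 / 0.181 = 126.464
AUC_0→∞ = 207.97625 + 126.464 = 334.44025 mg/L·hr

AUC = 334 mg/L·hr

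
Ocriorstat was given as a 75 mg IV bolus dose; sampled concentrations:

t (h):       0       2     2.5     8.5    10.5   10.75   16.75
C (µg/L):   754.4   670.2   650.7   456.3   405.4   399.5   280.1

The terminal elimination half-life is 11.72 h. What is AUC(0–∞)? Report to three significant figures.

Trapezoidal AUC_0→16.75:
  [0→2]: (754.4+670.2)/2 × 2 = 1424.6
  [2→2.5]: (670.2+650.7)/2 × 0.5 = 330.225
  [2.5→8.5]: (650.7+456.3)/2 × 6 = 3321.0
  [8.5→10.5]: (456.3+405.4)/2 × 2 = 861.7
  [10.5→10.75]: (405.4+399.5)/2 × 0.25 = 100.6125
  [10.75→16.75]: (399.5+280.1)/2 × 6 = 2038.8
  Sum = 8076.9375 µg/L·h
k_e = ln2 / t½ = 0.693147 / 11.72 = 0.0591 h^-1
Extrapolated tail: C_last / k_e = 280.1 / 0.0591 = 4739.425
AUC_0→∞ = 8076.9375 + 4739.425 = 12816.3625 µg/L·h

AUC = 12800 µg/L·h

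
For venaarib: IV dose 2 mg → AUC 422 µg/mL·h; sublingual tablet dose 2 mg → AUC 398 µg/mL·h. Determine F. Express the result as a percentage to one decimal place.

F = 94.3%

F = (AUC_ev / D_ev) / (AUC_iv / D_iv)
  = (398/2) / (422/2)
  = 199 / 211 = 0.9431
  = 94.31%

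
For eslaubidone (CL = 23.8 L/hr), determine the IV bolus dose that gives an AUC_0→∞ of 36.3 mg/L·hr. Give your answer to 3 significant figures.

Dose_iv = CL × AUC_0→∞
     = 23.8 × 36.3 = 863.94 mg

Dose = 864 mg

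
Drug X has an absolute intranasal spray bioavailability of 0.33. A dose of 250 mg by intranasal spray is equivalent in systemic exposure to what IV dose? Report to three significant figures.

D_iv = 82.5 mg

Systemic exposure from an extravascular dose = F × D_ev, so the equivalent IV dose is F × D_ev.
D_iv = F × D_ev = 0.33 × 250 = 82.5 mg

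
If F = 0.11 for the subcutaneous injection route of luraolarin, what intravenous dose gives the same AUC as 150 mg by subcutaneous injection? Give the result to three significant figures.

D_iv = 16.5 mg

Systemic exposure from an extravascular dose = F × D_ev, so the equivalent IV dose is F × D_ev.
D_iv = F × D_ev = 0.11 × 150 = 16.5 mg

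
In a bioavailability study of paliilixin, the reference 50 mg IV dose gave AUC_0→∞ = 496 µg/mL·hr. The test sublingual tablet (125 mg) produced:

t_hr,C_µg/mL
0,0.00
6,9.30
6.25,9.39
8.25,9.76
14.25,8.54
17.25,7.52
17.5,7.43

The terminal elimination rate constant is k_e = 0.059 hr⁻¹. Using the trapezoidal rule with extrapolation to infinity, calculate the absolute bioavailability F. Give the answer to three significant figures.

Trapezoidal AUC_0→17.5 (sublingual tablet):
  [0→6]: (0.00+9.30)/2 × 6 = 27.9
  [6→6.25]: (9.30+9.39)/2 × 0.25 = 2.33625
  [6.25→8.25]: (9.39+9.76)/2 × 2 = 19.15
  [8.25→14.25]: (9.76+8.54)/2 × 6 = 54.9
  [14.25→17.25]: (8.54+7.52)/2 × 3 = 24.09
  [17.25→17.5]: (7.52+7.43)/2 × 0.25 = 1.86875
  Sum = 130.245 µg/mL·hr
Tail: C_last/k_e = 7.43/0.059 = 125.932
AUC_0→∞ (sublingual tablet) = 130.245 + 125.932 = 256.177 µg/mL·hr
F = (AUC_ev/D_ev)/(AUC_iv/D_iv) = (256.177/125)/(496/50) = 2.049416/9.92 = 0.2066

F = 0.207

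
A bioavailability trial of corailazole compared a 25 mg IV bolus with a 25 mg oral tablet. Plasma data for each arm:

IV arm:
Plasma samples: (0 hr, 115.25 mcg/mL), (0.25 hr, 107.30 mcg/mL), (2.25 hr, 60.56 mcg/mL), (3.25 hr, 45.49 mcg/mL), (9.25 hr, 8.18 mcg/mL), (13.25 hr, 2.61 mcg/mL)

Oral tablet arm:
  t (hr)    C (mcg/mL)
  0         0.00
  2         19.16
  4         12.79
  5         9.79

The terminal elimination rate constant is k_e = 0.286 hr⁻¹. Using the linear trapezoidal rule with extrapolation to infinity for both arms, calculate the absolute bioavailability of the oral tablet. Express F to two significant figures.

Trapezoidal AUC_0→13.25 (IV):
  [0→0.25]: (115.25+107.30)/2 × 0.25 = 27.81875
  [0.25→2.25]: (107.30+60.56)/2 × 2 = 167.86
  [2.25→3.25]: (60.56+45.49)/2 × 1 = 53.025
  [3.25→9.25]: (45.49+8.18)/2 × 6 = 161.01
  [9.25→13.25]: (8.18+2.61)/2 × 4 = 21.58
  Sum = 431.29375 mcg/mL·hr
IV tail: 2.61/0.286 = 9.126; AUC_iv,0→∞ = 431.29375 + 9.126 = 440.41975 mcg/mL·hr
Trapezoidal AUC_0→5 (oral tablet):
  [0→2]: (0.00+19.16)/2 × 2 = 19.16
  [2→4]: (19.16+12.79)/2 × 2 = 31.95
  [4→5]: (12.79+9.79)/2 × 1 = 11.29
  Sum = 62.4 mcg/mL·hr
oral tablet tail: 9.79/0.286 = 34.231; AUC_ev,0→∞ = 62.4 + 34.231 = 96.631 mcg/mL·hr
F = (AUC_ev/D_ev)/(AUC_iv/D_iv) = (96.631/25)/(440.41975/25) = 3.86524/17.61679 = 0.2194

F = 0.22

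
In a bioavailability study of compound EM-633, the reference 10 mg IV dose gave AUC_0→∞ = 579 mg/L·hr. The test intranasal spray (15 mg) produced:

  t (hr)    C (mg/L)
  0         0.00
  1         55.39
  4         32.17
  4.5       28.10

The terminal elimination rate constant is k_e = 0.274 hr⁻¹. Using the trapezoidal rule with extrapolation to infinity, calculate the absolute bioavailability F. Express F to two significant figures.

F = 0.32

Trapezoidal AUC_0→4.5 (intranasal spray):
  [0→1]: (0.00+55.39)/2 × 1 = 27.695
  [1→4]: (55.39+32.17)/2 × 3 = 131.34
  [4→4.5]: (32.17+28.10)/2 × 0.5 = 15.0675
  Sum = 174.1025 mg/L·hr
Tail: C_last/k_e = 28.10/0.274 = 102.555
AUC_0→∞ (intranasal spray) = 174.1025 + 102.555 = 276.6575 mg/L·hr
F = (AUC_ev/D_ev)/(AUC_iv/D_iv) = (276.6575/15)/(579/10) = 18.4438/57.9 = 0.3185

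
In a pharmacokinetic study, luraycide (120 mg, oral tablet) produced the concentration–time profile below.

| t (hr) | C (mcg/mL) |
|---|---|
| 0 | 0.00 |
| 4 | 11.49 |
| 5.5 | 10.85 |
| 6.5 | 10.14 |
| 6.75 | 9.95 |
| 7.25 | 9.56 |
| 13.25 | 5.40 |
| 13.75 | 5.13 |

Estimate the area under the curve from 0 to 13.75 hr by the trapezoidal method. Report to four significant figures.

Trapezoidal AUC_0→13.75:
  [0→4]: (0.00+11.49)/2 × 4 = 22.98
  [4→5.5]: (11.49+10.85)/2 × 1.5 = 16.755
  [5.5→6.5]: (10.85+10.14)/2 × 1 = 10.495
  [6.5→6.75]: (10.14+9.95)/2 × 0.25 = 2.51125
  [6.75→7.25]: (9.95+9.56)/2 × 0.5 = 4.8775
  [7.25→13.25]: (9.56+5.40)/2 × 6 = 44.88
  [13.25→13.75]: (5.40+5.13)/2 × 0.5 = 2.6325
  Sum = 105.13125 mcg/mL·hr

AUC = 105.1 mcg/mL·hr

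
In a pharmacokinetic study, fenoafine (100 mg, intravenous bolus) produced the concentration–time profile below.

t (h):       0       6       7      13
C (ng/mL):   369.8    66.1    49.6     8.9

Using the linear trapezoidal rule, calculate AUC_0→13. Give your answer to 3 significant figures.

Trapezoidal AUC_0→13:
  [0→6]: (369.8+66.1)/2 × 6 = 1307.7
  [6→7]: (66.1+49.6)/2 × 1 = 57.85
  [7→13]: (49.6+8.9)/2 × 6 = 175.5
  Sum = 1541.05 ng/mL·h

AUC = 1540 ng/mL·h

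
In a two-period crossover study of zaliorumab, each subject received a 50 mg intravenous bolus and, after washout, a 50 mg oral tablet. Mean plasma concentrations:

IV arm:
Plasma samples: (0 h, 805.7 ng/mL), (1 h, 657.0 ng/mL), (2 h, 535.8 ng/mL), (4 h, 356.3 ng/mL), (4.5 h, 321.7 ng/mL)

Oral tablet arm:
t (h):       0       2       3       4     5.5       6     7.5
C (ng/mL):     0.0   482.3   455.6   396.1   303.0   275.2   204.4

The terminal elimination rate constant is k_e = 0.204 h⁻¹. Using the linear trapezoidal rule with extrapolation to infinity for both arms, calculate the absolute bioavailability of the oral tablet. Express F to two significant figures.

F = 0.86

Trapezoidal AUC_0→4.5 (IV):
  [0→1]: (805.7+657.0)/2 × 1 = 731.35
  [1→2]: (657.0+535.8)/2 × 1 = 596.4
  [2→4]: (535.8+356.3)/2 × 2 = 892.1
  [4→4.5]: (356.3+321.7)/2 × 0.5 = 169.5
  Sum = 2389.35 ng/mL·h
IV tail: 321.7/0.204 = 1576.961; AUC_iv,0→∞ = 2389.35 + 1576.961 = 3966.311 ng/mL·h
Trapezoidal AUC_0→7.5 (oral tablet):
  [0→2]: (0.0+482.3)/2 × 2 = 482.3
  [2→3]: (482.3+455.6)/2 × 1 = 468.95
  [3→4]: (455.6+396.1)/2 × 1 = 425.85
  [4→5.5]: (396.1+303.0)/2 × 1.5 = 524.325
  [5.5→6]: (303.0+275.2)/2 × 0.5 = 144.55
  [6→7.5]: (275.2+204.4)/2 × 1.5 = 359.7
  Sum = 2405.675 ng/mL·h
oral tablet tail: 204.4/0.204 = 1001.961; AUC_ev,0→∞ = 2405.675 + 1001.961 = 3407.636 ng/mL·h
F = (AUC_ev/D_ev)/(AUC_iv/D_iv) = (3407.636/50)/(3966.311/50) = 68.15272/79.32622 = 0.8591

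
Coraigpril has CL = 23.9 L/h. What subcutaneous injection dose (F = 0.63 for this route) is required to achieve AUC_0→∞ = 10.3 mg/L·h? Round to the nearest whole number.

Dose = CL × AUC_0→∞ / F
     = 23.9 × 10.3 / 0.63 = 390.746 mg

Dose = 391 mg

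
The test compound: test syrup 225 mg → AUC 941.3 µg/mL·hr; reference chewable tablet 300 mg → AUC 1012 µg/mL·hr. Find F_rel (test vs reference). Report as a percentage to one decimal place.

F_rel = (AUC_test/D_test) / (AUC_ref/D_ref)
      = (941.3/225) / (1012/300)
      = 4.18356 / 3.37333 = 1.2402 = 124.02%

F_rel = 124.0%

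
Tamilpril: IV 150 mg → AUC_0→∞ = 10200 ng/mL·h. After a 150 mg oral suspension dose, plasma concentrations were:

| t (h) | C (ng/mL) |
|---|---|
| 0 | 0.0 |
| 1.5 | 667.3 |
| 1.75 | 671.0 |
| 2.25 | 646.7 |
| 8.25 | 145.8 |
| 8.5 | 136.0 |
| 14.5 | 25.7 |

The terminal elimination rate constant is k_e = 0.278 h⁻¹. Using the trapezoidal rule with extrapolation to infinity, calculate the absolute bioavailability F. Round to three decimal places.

Trapezoidal AUC_0→14.5 (oral suspension):
  [0→1.5]: (0.0+667.3)/2 × 1.5 = 500.475
  [1.5→1.75]: (667.3+671.0)/2 × 0.25 = 167.2875
  [1.75→2.25]: (671.0+646.7)/2 × 0.5 = 329.425
  [2.25→8.25]: (646.7+145.8)/2 × 6 = 2377.5
  [8.25→8.5]: (145.8+136.0)/2 × 0.25 = 35.225
  [8.5→14.5]: (136.0+25.7)/2 × 6 = 485.1
  Sum = 3895.0125 ng/mL·h
Tail: C_last/k_e = 25.7/0.278 = 92.446
AUC_0→∞ (oral suspension) = 3895.0125 + 92.446 = 3987.4585 ng/mL·h
F = (AUC_ev/D_ev)/(AUC_iv/D_iv) = (3987.4585/150)/(10200/150) = 26.5831/68 = 0.3909

F = 0.391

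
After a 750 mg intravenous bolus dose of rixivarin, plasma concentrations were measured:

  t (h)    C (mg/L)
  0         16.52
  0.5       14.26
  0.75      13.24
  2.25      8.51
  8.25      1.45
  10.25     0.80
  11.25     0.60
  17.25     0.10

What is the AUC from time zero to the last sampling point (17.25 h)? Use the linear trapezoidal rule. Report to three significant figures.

AUC = 62.4 mg/L·h

Trapezoidal AUC_0→17.25:
  [0→0.5]: (16.52+14.26)/2 × 0.5 = 7.695
  [0.5→0.75]: (14.26+13.24)/2 × 0.25 = 3.4375
  [0.75→2.25]: (13.24+8.51)/2 × 1.5 = 16.3125
  [2.25→8.25]: (8.51+1.45)/2 × 6 = 29.88
  [8.25→10.25]: (1.45+0.80)/2 × 2 = 2.25
  [10.25→11.25]: (0.80+0.60)/2 × 1 = 0.7
  [11.25→17.25]: (0.60+0.10)/2 × 6 = 2.1
  Sum = 62.375 mg/L·h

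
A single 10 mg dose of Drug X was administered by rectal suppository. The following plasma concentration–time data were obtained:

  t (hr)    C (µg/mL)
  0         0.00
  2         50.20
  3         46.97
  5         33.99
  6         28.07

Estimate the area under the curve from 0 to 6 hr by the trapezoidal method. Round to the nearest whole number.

Trapezoidal AUC_0→6:
  [0→2]: (0.00+50.20)/2 × 2 = 50.2
  [2→3]: (50.20+46.97)/2 × 1 = 48.585
  [3→5]: (46.97+33.99)/2 × 2 = 80.96
  [5→6]: (33.99+28.07)/2 × 1 = 31.03
  Sum = 210.775 µg/mL·hr

AUC = 211 µg/mL·hr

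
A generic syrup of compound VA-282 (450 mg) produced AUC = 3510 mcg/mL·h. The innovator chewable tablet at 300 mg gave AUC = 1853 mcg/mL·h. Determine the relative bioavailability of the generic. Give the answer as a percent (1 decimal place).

F_rel = 126.3%

F_rel = (AUC_test/D_test) / (AUC_ref/D_ref)
      = (3510/450) / (1853/300)
      = 7.8 / 6.17667 = 1.2628 = 126.28%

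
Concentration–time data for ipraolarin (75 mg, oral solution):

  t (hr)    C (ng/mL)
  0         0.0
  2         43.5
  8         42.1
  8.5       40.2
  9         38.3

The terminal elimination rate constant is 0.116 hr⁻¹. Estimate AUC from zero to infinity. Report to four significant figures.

Trapezoidal AUC_0→9:
  [0→2]: (0.0+43.5)/2 × 2 = 43.5
  [2→8]: (43.5+42.1)/2 × 6 = 256.8
  [8→8.5]: (42.1+40.2)/2 × 0.5 = 20.575
  [8.5→9]: (40.2+38.3)/2 × 0.5 = 19.625
  Sum = 340.5 ng/mL·hr
Extrapolated tail: C_last / k_e = 38.3 / 0.116 = 330.172
AUC_0→∞ = 340.5 + 330.172 = 670.672 ng/mL·hr

AUC = 670.7 ng/mL·hr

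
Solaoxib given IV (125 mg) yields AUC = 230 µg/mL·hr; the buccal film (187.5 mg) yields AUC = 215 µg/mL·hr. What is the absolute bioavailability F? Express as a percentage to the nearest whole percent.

F = 62%

F = (AUC_ev / D_ev) / (AUC_iv / D_iv)
  = (215/187.5) / (230/125)
  = 1.14667 / 1.84 = 0.6232
  = 62.32%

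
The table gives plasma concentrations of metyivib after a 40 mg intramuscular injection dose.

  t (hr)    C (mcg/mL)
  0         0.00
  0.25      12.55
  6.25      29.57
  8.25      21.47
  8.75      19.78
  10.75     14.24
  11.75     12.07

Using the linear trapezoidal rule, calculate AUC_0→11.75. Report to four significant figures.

Trapezoidal AUC_0→11.75:
  [0→0.25]: (0.00+12.55)/2 × 0.25 = 1.56875
  [0.25→6.25]: (12.55+29.57)/2 × 6 = 126.36
  [6.25→8.25]: (29.57+21.47)/2 × 2 = 51.04
  [8.25→8.75]: (21.47+19.78)/2 × 0.5 = 10.3125
  [8.75→10.75]: (19.78+14.24)/2 × 2 = 34.02
  [10.75→11.75]: (14.24+12.07)/2 × 1 = 13.155
  Sum = 236.45625 mcg/mL·hr

AUC = 236.5 mcg/mL·hr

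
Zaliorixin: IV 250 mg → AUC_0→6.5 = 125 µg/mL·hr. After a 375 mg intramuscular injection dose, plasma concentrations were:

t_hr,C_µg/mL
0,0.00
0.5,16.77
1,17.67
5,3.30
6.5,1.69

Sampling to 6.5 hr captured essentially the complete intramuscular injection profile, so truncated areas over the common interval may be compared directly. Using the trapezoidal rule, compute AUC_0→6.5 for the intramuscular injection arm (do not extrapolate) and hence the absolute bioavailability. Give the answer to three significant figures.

Trapezoidal AUC_0→6.5 (intramuscular injection):
  [0→0.5]: (0.00+16.77)/2 × 0.5 = 4.1925
  [0.5→1]: (16.77+17.67)/2 × 0.5 = 8.61
  [1→5]: (17.67+3.30)/2 × 4 = 41.94
  [5→6.5]: (3.30+1.69)/2 × 1.5 = 3.7425
  Sum = 58.485 µg/mL·hr
F = (AUC_ev/D_ev)/(AUC_iv/D_iv) = (58.485/375)/(125/250) = 0.15596/0.5 = 0.3119

F = 0.312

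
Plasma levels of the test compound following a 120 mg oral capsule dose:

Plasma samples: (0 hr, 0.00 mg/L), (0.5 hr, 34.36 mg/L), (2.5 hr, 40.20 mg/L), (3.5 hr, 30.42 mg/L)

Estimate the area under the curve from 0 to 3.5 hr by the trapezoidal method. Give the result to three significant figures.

Trapezoidal AUC_0→3.5:
  [0→0.5]: (0.00+34.36)/2 × 0.5 = 8.59
  [0.5→2.5]: (34.36+40.20)/2 × 2 = 74.56
  [2.5→3.5]: (40.20+30.42)/2 × 1 = 35.31
  Sum = 118.46 mg/L·hr

AUC = 118 mg/L·hr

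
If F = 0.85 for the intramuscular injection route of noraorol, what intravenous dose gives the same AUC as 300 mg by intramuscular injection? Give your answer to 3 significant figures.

Systemic exposure from an extravascular dose = F × D_ev, so the equivalent IV dose is F × D_ev.
D_iv = F × D_ev = 0.85 × 300 = 255 mg

D_iv = 255 mg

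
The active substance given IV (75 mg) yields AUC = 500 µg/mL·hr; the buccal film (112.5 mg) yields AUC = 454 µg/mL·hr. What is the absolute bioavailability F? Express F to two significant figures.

F = 0.61

F = (AUC_ev / D_ev) / (AUC_iv / D_iv)
  = (454/112.5) / (500/75)
  = 4.03556 / 6.66667 = 0.6053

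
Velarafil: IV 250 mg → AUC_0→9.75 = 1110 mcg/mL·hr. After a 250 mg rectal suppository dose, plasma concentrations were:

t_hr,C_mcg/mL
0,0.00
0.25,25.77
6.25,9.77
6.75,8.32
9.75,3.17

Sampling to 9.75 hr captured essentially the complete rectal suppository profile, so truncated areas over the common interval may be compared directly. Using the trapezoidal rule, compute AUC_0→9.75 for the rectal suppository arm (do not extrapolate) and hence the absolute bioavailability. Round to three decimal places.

F = 0.119

Trapezoidal AUC_0→9.75 (rectal suppository):
  [0→0.25]: (0.00+25.77)/2 × 0.25 = 3.22125
  [0.25→6.25]: (25.77+9.77)/2 × 6 = 106.62
  [6.25→6.75]: (9.77+8.32)/2 × 0.5 = 4.5225
  [6.75→9.75]: (8.32+3.17)/2 × 3 = 17.235
  Sum = 131.59875 mcg/mL·hr
F = (AUC_ev/D_ev)/(AUC_iv/D_iv) = (131.59875/250)/(1110/250) = 0.526395/4.44 = 0.1186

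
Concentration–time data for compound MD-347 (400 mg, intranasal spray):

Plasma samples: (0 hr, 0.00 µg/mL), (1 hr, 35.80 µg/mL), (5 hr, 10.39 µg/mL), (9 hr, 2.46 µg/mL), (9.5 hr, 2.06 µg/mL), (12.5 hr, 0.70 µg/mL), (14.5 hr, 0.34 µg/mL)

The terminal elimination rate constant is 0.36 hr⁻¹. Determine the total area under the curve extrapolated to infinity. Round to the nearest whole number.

AUC = 143 µg/mL·hr

Trapezoidal AUC_0→14.5:
  [0→1]: (0.00+35.80)/2 × 1 = 17.9
  [1→5]: (35.80+10.39)/2 × 4 = 92.38
  [5→9]: (10.39+2.46)/2 × 4 = 25.7
  [9→9.5]: (2.46+2.06)/2 × 0.5 = 1.13
  [9.5→12.5]: (2.06+0.70)/2 × 3 = 4.14
  [12.5→14.5]: (0.70+0.34)/2 × 2 = 1.04
  Sum = 142.29 µg/mL·hr
Extrapolated tail: C_last / k_e = 0.34 / 0.36 = 0.944
AUC_0→∞ = 142.29 + 0.944 = 143.234 µg/mL·hr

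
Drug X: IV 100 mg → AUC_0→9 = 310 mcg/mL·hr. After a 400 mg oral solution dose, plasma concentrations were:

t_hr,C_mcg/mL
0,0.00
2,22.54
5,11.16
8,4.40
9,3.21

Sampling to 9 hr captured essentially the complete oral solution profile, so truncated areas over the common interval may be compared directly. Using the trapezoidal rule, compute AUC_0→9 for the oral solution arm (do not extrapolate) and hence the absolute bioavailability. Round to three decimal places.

Trapezoidal AUC_0→9 (oral solution):
  [0→2]: (0.00+22.54)/2 × 2 = 22.54
  [2→5]: (22.54+11.16)/2 × 3 = 50.55
  [5→8]: (11.16+4.40)/2 × 3 = 23.34
  [8→9]: (4.40+3.21)/2 × 1 = 3.805
  Sum = 100.235 mcg/mL·hr
F = (AUC_ev/D_ev)/(AUC_iv/D_iv) = (100.235/400)/(310/100) = 0.2505875/3.1 = 0.0808

F = 0.081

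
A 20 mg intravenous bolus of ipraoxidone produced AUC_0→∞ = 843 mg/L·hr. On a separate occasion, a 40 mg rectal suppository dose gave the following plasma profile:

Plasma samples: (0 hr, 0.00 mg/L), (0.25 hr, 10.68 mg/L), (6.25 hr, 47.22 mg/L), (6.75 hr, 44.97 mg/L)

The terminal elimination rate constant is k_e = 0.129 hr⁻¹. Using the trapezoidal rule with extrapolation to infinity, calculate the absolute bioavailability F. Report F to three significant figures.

F = 0.324

Trapezoidal AUC_0→6.75 (rectal suppository):
  [0→0.25]: (0.00+10.68)/2 × 0.25 = 1.335
  [0.25→6.25]: (10.68+47.22)/2 × 6 = 173.7
  [6.25→6.75]: (47.22+44.97)/2 × 0.5 = 23.0475
  Sum = 198.0825 mg/L·hr
Tail: C_last/k_e = 44.97/0.129 = 348.605
AUC_0→∞ (rectal suppository) = 198.0825 + 348.605 = 546.6875 mg/L·hr
F = (AUC_ev/D_ev)/(AUC_iv/D_iv) = (546.6875/40)/(843/20) = 13.6672/42.15 = 0.3243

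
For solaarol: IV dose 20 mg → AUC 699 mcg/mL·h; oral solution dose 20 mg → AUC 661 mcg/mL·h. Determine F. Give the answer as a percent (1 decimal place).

F = 94.6%

F = (AUC_ev / D_ev) / (AUC_iv / D_iv)
  = (661/20) / (699/20)
  = 33.05 / 34.95 = 0.9456
  = 94.56%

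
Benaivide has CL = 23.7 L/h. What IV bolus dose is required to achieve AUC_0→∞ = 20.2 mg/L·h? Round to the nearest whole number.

Dose = 479 mg

Dose_iv = CL × AUC_0→∞
     = 23.7 × 20.2 = 478.74 mg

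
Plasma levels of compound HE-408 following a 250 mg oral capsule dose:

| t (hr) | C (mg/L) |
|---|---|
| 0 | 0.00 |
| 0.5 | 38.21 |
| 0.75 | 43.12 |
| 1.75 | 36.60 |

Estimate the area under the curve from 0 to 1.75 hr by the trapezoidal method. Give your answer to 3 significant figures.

AUC = 59.6 mg/L·hr

Trapezoidal AUC_0→1.75:
  [0→0.5]: (0.00+38.21)/2 × 0.5 = 9.5525
  [0.5→0.75]: (38.21+43.12)/2 × 0.25 = 10.16625
  [0.75→1.75]: (43.12+36.60)/2 × 1 = 39.86
  Sum = 59.57875 mg/L·hr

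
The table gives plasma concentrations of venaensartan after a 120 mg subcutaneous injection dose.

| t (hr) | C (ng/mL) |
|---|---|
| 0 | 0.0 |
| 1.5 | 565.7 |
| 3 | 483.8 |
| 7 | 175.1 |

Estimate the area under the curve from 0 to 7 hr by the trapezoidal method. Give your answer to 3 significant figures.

AUC = 2530 ng/mL·hr

Trapezoidal AUC_0→7:
  [0→1.5]: (0.0+565.7)/2 × 1.5 = 424.275
  [1.5→3]: (565.7+483.8)/2 × 1.5 = 787.125
  [3→7]: (483.8+175.1)/2 × 4 = 1317.8
  Sum = 2529.2 ng/mL·hr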